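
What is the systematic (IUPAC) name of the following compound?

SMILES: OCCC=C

Counting along the main chain through the –OH group and the multiple bond gives 4 carbons: the parent is butane.
An alcohol (–OH) is the principal characteristic group, giving the suffix -ol.
The chain contains a C=C double bond, so the unsaturation ending is -ene.
The numbering direction is chosen so that numbering from this end puts the hydroxyl group at C-1 rather than C-4.
That gives the hydroxyl at C-1; the double bond between C-3 and C-4.
The name is but-3-en-1-ol.

but-3-en-1-ol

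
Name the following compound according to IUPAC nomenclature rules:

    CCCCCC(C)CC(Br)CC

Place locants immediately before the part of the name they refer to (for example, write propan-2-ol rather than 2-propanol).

3-bromo-5-methyldecane

The longest carbon chain is 10 atoms: the parent is decane.
Choose the numbering such that the substituent locant set {3,5} is lower than {6,8} at the first point of difference.
With this numbering: a bromo group at C-3; a methyl group at C-5.
Prefixes are listed alphabetically: bromo, methyl.
Assembling the pieces gives 3-bromo-5-methyldecane.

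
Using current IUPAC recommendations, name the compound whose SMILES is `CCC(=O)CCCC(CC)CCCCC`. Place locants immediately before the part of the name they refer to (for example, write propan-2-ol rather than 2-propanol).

7-ethyldodecan-3-one

Counting along the main chain through the carbonyl gives 12 carbons: the parent is dodecane.
The principal characteristic group is a ketone (C=O on an internal carbon), named with the suffix -one.
Choose the numbering such that numbering from this end puts the carbonyl group at C-3 rather than C-10.
This places the carbonyl at C-3; an ethyl group at C-7.
The name is 7-ethyldodecan-3-one.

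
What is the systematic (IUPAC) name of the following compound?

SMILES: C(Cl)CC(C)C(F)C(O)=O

The longest chain bearing the –COOH group is 5 carbons long (pentane).
A carboxylic acid (terminal –COOH) is the principal characteristic group, giving the suffix -oic acid.
Choose the numbering such that the carboxylic acid carbon is C-1 by definition.
With this numbering: a chloro group at C-5; a fluoro group at C-2; a methyl group at C-3.
The substituents are ordered alphabetically, ignoring any di-/tri- multipliers.
The name is 5-chloro-2-fluoro-3-methylpentanoic acid.

5-chloro-2-fluoro-3-methylpentanoic acid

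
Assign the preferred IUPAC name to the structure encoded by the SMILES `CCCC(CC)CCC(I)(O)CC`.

6-ethyl-3-iodononan-3-ol

The longest carbon chain that includes the –OH group has 9 carbons, so the parent hydride is nonane.
The principal characteristic group is an alcohol (–OH), named with the suffix -ol.
Choose the numbering such that numbering from this end puts the hydroxyl group at C-3 rather than C-7.
With this numbering: the hydroxyl at C-3; an ethyl group at C-6; an iodo group at C-3.
Substituent prefixes are cited in alphabetical order (multiplying prefixes like di-/tri- are ignored for ordering).
The name is 6-ethyl-3-iodononan-3-ol.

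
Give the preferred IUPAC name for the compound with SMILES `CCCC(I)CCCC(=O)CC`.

The longest carbon chain that includes the carbonyl has 10 carbons, so the parent hydride is decane.
A ketone (C=O on an internal carbon) is the principal characteristic group, giving the suffix -one.
Number the chain so that numbering from this end puts the carbonyl group at C-3 rather than C-8.
With this numbering: the carbonyl at C-3; an iodo group at C-7.
Assembling the pieces gives 7-iododecan-3-one.

7-iododecan-3-one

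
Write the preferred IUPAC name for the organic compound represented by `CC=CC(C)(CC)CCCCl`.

7-chloro-4-ethyl-4-methylhept-2-ene

Counting along the main chain through the multiple bond gives 7 carbons: the parent is heptane.
There is one C=C double bond, indicated by the ending -ene.
The numbering direction is chosen so that numbering from this end puts the double bond at C-2 rather than C-5.
With this numbering: the double bond between C-2 and C-3; a chloro group at C-7; an ethyl group at C-4; a methyl group at C-4.
Prefixes are listed alphabetically: chloro, ethyl, methyl.
The name is 7-chloro-4-ethyl-4-methylhept-2-ene.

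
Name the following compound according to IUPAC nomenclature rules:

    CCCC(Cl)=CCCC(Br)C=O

2-bromo-6-chloronon-5-enal

The longest carbon chain that includes the –CHO group and the multiple bond has 9 carbons, so the parent hydride is nonane.
An aldehyde (terminal –CHO) is the principal characteristic group, giving the suffix -al.
A C=C double bond in the chain gives the infix -ene-.
The numbering direction is chosen so that the aldehyde carbon is C-1 by definition.
With this numbering: the double bond between C-5 and C-6; a bromo group at C-2; a chloro group at C-6.
The substituents are ordered alphabetically, ignoring any di-/tri- multipliers.
Assembling the pieces gives 2-bromo-6-chloronon-5-enal.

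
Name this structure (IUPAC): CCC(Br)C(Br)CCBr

1,3,4-tribromohexane

The longest continuous carbon chain has 6 atoms, so the parent hydride is hexane.
The numbering direction is chosen so that the substituent locant set {1,3,4} is lower than {3,4,6} at the first point of difference.
This places bromo groups at C-1 and C-3 and C-4.
The name is 1,3,4-tribromohexane.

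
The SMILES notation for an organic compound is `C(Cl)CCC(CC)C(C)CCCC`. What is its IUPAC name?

The longest carbon chain is 9 atoms: the parent is nonane.
Choose the numbering such that the substituent locant set {1,4,5} is lower than {5,6,9} at the first point of difference.
This places a chloro group at C-1; an ethyl group at C-4; a methyl group at C-5.
The substituents are ordered alphabetically, ignoring any di-/tri- multipliers.
Putting it together: 1-chloro-4-ethyl-5-methylnonane.

1-chloro-4-ethyl-5-methylnonane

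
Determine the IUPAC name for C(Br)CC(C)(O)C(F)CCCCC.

The longest carbon chain that includes the –OH group has 9 carbons, so the parent hydride is nonane.
The principal characteristic group is an alcohol (–OH), named with the suffix -ol.
Number the chain so that numbering from this end puts the hydroxyl group at C-3 rather than C-7.
With this numbering: the hydroxyl at C-3; a bromo group at C-1; a fluoro group at C-4; a methyl group at C-3.
Substituent prefixes are cited in alphabetical order (multiplying prefixes like di-/tri- are ignored for ordering).
Putting it together: 1-bromo-4-fluoro-3-methylnonan-3-ol.

1-bromo-4-fluoro-3-methylnonan-3-ol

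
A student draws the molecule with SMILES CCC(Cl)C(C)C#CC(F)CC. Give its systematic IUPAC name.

7-chloro-3-fluoro-6-methylnon-4-yne

The longest chain bearing the multiple bond is 9 carbons long (nonane).
There is one C≡C triple bond, indicated by the ending -yne.
Number the chain so that numbering from this end puts the triple bond at C-4 rather than C-5.
That gives the triple bond between C-4 and C-5; a chloro group at C-7; a fluoro group at C-3; a methyl group at C-6.
Substituent prefixes are cited in alphabetical order (multiplying prefixes like di-/tri- are ignored for ordering).
Assembling the pieces gives 7-chloro-3-fluoro-6-methylnon-4-yne.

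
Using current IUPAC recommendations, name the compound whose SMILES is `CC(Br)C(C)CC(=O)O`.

4-bromo-3-methylpentanoic acid

The longest chain bearing the –COOH group is 5 carbons long (pentane).
A carboxylic acid (terminal –COOH) is the principal characteristic group, giving the suffix -oic acid.
The numbering direction is chosen so that the carboxylic acid carbon is C-1 by definition.
This places a bromo group at C-4; a methyl group at C-3.
Prefixes are listed alphabetically: bromo, methyl.
The name is 4-bromo-3-methylpentanoic acid.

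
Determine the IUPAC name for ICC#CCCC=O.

Counting along the main chain through the –CHO group and the multiple bond gives 6 carbons: the parent is hexane.
An aldehyde (terminal –CHO) is the principal characteristic group, giving the suffix -al.
A C≡C triple bond in the chain gives the infix -yne-.
Choose the numbering such that the aldehyde carbon is C-1 by definition.
That gives the triple bond between C-4 and C-5; an iodo group at C-6.
Assembling the pieces gives 6-iodohex-4-ynal.

6-iodohex-4-ynal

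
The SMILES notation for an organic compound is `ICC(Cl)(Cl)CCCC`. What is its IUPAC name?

The longest carbon chain is 6 atoms: the parent is hexane.
Choose the numbering such that the substituent locant set {1,2,2} is lower than {5,5,6} at the first point of difference.
With this numbering: two chloro groups at C-2; an iodo group at C-1.
Prefixes are listed alphabetically: chloro, iodo.
The name is 2,2-dichloro-1-iodohexane.

2,2-dichloro-1-iodohexane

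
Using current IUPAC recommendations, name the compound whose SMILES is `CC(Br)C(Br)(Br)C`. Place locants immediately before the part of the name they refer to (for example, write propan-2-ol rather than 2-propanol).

The longest continuous carbon chain has 4 atoms, so the parent hydride is butane.
Choose the numbering such that the substituent locant set {2,2,3} is lower than {2,3,3} at the first point of difference.
That gives bromo groups at C-2 (×2) and C-3.
Assembling the pieces gives 2,2,3-tribromobutane.

2,2,3-tribromobutane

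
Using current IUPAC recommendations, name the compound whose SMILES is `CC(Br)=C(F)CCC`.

Counting along the main chain through the multiple bond gives 6 carbons: the parent is hexane.
The chain contains a C=C double bond, so the unsaturation ending is -ene.
Number the chain so that numbering from this end puts the double bond at C-2 rather than C-4.
This places the double bond between C-2 and C-3; a bromo group at C-2; a fluoro group at C-3.
Substituent prefixes are cited in alphabetical order (multiplying prefixes like di-/tri- are ignored for ordering).
Putting it together: 2-bromo-3-fluorohex-2-ene.

2-bromo-3-fluorohex-2-ene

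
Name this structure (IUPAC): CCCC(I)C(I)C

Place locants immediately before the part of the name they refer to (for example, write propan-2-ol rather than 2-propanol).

The parent chain contains 6 carbons (hexane).
Choose the numbering such that the substituent locant set {2,3} is lower than {4,5} at the first point of difference.
With this numbering: iodo groups at C-2 and C-3.
Assembling the pieces gives 2,3-diiodohexane.

2,3-diiodohexane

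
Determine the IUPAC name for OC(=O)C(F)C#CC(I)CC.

2-fluoro-5-iodohept-3-ynoic acid

Counting along the main chain through the –COOH group and the multiple bond gives 7 carbons: the parent is heptane.
A carboxylic acid (terminal –COOH) is the principal characteristic group, giving the suffix -oic acid.
There is one C≡C triple bond, indicated by the ending -yne.
The numbering direction is chosen so that the carboxylic acid carbon is C-1 by definition.
With this numbering: the triple bond between C-3 and C-4; a fluoro group at C-2; an iodo group at C-5.
Substituent prefixes are cited in alphabetical order (multiplying prefixes like di-/tri- are ignored for ordering).
Putting it together: 2-fluoro-5-iodohept-3-ynoic acid.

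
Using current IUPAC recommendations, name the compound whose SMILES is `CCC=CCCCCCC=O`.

Counting along the main chain through the –CHO group and the multiple bond gives 10 carbons: the parent is decane.
The highest-priority functional group is an aldehyde (terminal –CHO), so the name ends in -al.
A C=C double bond in the chain gives the infix -ene-.
Number the chain so that the aldehyde carbon is C-1 by definition.
With this numbering: the double bond between C-7 and C-8.
Assembling the pieces gives dec-7-enal.

dec-7-enal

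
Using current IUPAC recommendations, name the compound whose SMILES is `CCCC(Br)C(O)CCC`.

5-bromooctan-4-ol

The longest carbon chain that includes the –OH group has 8 carbons, so the parent hydride is octane.
The highest-priority functional group is an alcohol (–OH), so the name ends in -ol.
Number the chain so that numbering from this end puts the hydroxyl group at C-4 rather than C-5.
This places the hydroxyl at C-4; a bromo group at C-5.
The name is 5-bromooctan-4-ol.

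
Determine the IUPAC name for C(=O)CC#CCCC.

The longest carbon chain that includes the –CHO group and the multiple bond has 7 carbons, so the parent hydride is heptane.
The principal characteristic group is an aldehyde (terminal –CHO), named with the suffix -al.
There is one C≡C triple bond, indicated by the ending -yne.
The numbering direction is chosen so that the aldehyde carbon is C-1 by definition.
This places the triple bond between C-3 and C-4.
Putting it together: hept-3-ynal.

hept-3-ynal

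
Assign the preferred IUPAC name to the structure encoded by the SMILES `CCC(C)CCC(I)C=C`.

Counting along the main chain through the multiple bond gives 8 carbons: the parent is octane.
There is one C=C double bond, indicated by the ending -ene.
Choose the numbering such that numbering from this end puts the double bond at C-1 rather than C-7.
With this numbering: the double bond between C-1 and C-2; an iodo group at C-3; a methyl group at C-6.
Prefixes are listed alphabetically: iodo, methyl.
Assembling the pieces gives 3-iodo-6-methyloct-1-ene.

3-iodo-6-methyloct-1-ene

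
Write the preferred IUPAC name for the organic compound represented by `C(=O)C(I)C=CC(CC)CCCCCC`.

5-ethyl-2-iodoundec-3-enal

Counting along the main chain through the –CHO group and the multiple bond gives 11 carbons: the parent is undecane.
The highest-priority functional group is an aldehyde (terminal –CHO), so the name ends in -al.
A C=C double bond in the chain gives the infix -ene-.
The numbering direction is chosen so that the aldehyde carbon is C-1 by definition.
With this numbering: the double bond between C-3 and C-4; an ethyl group at C-5; an iodo group at C-2.
Prefixes are listed alphabetically: ethyl, iodo.
Putting it together: 5-ethyl-2-iodoundec-3-enal.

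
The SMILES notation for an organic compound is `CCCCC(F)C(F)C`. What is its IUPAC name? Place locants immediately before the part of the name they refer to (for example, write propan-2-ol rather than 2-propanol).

2,3-difluoroheptane

The longest continuous carbon chain has 7 atoms, so the parent hydride is heptane.
Choose the numbering such that the substituent locant set {2,3} is lower than {5,6} at the first point of difference.
This places fluoro groups at C-2 and C-3.
The name is 2,3-difluoroheptane.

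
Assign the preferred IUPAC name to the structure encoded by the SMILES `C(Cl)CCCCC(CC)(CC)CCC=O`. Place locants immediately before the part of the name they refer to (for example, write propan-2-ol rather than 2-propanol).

9-chloro-4,4-diethylnonanal

The longest carbon chain that includes the –CHO group has 9 carbons, so the parent hydride is nonane.
The principal characteristic group is an aldehyde (terminal –CHO), named with the suffix -al.
The numbering direction is chosen so that the aldehyde carbon is C-1 by definition.
With this numbering: a chloro group at C-9; two ethyl groups at C-4.
Prefixes are listed alphabetically: chloro, ethyl.
Putting it together: 9-chloro-4,4-diethylnonanal.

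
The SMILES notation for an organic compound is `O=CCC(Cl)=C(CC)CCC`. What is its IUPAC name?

The longest chain bearing the –CHO group and the multiple bond is 7 carbons long (heptane).
The highest-priority functional group is an aldehyde (terminal –CHO), so the name ends in -al.
The chain contains a C=C double bond, so the unsaturation ending is -ene.
The numbering direction is chosen so that the aldehyde carbon is C-1 by definition.
That gives the double bond between C-3 and C-4; a chloro group at C-3; an ethyl group at C-4.
Prefixes are listed alphabetically: chloro, ethyl.
The name is 3-chloro-4-ethylhept-3-enal.

3-chloro-4-ethylhept-3-enal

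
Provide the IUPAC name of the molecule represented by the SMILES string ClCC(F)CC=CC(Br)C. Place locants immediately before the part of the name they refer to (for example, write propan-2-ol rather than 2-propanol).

The longest chain bearing the multiple bond is 7 carbons long (heptane).
A C=C double bond in the chain gives the infix -ene-.
Choose the numbering such that numbering from this end puts the double bond at C-3 rather than C-4.
With this numbering: the double bond between C-3 and C-4; a bromo group at C-2; a chloro group at C-7; a fluoro group at C-6.
Prefixes are listed alphabetically: bromo, chloro, fluoro.
Assembling the pieces gives 2-bromo-7-chloro-6-fluorohept-3-ene.

2-bromo-7-chloro-6-fluorohept-3-ene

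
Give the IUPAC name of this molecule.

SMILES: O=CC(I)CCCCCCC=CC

2-iodoundec-9-enal

Counting along the main chain through the –CHO group and the multiple bond gives 11 carbons: the parent is undecane.
An aldehyde (terminal –CHO) is the principal characteristic group, giving the suffix -al.
The chain contains a C=C double bond, so the unsaturation ending is -ene.
Number the chain so that the aldehyde carbon is C-1 by definition.
This places the double bond between C-9 and C-10; an iodo group at C-2.
Putting it together: 2-iodoundec-9-enal.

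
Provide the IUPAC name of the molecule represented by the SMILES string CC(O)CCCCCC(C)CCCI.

Counting along the main chain through the –OH group gives 11 carbons: the parent is undecane.
The highest-priority functional group is an alcohol (–OH), so the name ends in -ol.
The numbering direction is chosen so that numbering from this end puts the hydroxyl group at C-2 rather than C-10.
That gives the hydroxyl at C-2; an iodo group at C-11; a methyl group at C-8.
Substituent prefixes are cited in alphabetical order (multiplying prefixes like di-/tri- are ignored for ordering).
The name is 11-iodo-8-methylundecan-2-ol.

11-iodo-8-methylundecan-2-ol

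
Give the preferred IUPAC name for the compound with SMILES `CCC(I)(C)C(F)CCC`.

The parent chain contains 7 carbons (heptane).
The numbering direction is chosen so that the substituent locant set {3,3,4} is lower than {4,5,5} at the first point of difference.
This places a fluoro group at C-4; an iodo group at C-3; a methyl group at C-3.
Substituent prefixes are cited in alphabetical order (multiplying prefixes like di-/tri- are ignored for ordering).
Assembling the pieces gives 4-fluoro-3-iodo-3-methylheptane.

4-fluoro-3-iodo-3-methylheptane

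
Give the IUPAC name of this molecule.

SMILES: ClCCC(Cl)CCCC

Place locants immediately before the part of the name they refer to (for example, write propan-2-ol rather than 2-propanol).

The parent chain contains 7 carbons (heptane).
The numbering direction is chosen so that the substituent locant set {1,3} is lower than {5,7} at the first point of difference.
This places chloro groups at C-1 and C-3.
Assembling the pieces gives 1,3-dichloroheptane.

1,3-dichloroheptane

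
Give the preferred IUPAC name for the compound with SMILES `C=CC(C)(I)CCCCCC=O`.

7-iodo-7-methylnon-8-enal

Counting along the main chain through the –CHO group and the multiple bond gives 9 carbons: the parent is nonane.
The highest-priority functional group is an aldehyde (terminal –CHO), so the name ends in -al.
A C=C double bond in the chain gives the infix -ene-.
Choose the numbering such that the aldehyde carbon is C-1 by definition.
This places the double bond between C-8 and C-9; an iodo group at C-7; a methyl group at C-7.
The substituents are ordered alphabetically, ignoring any di-/tri- multipliers.
The name is 7-iodo-7-methylnon-8-enal.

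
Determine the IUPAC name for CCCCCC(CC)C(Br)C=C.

3-bromo-4-ethylnon-1-ene

The longest carbon chain that includes the multiple bond has 9 carbons, so the parent hydride is nonane.
There is one C=C double bond, indicated by the ending -ene.
The numbering direction is chosen so that numbering from this end puts the double bond at C-1 rather than C-8.
That gives the double bond between C-1 and C-2; a bromo group at C-3; an ethyl group at C-4.
Prefixes are listed alphabetically: bromo, ethyl.
Assembling the pieces gives 3-bromo-4-ethylnon-1-ene.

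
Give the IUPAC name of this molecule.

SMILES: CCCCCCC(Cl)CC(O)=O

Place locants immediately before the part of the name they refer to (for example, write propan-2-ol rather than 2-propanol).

3-chlorononanoic acid

Counting along the main chain through the –COOH group gives 9 carbons: the parent is nonane.
A carboxylic acid (terminal –COOH) is the principal characteristic group, giving the suffix -oic acid.
Number the chain so that the carboxylic acid carbon is C-1 by definition.
This places a chloro group at C-3.
The name is 3-chlorononanoic acid.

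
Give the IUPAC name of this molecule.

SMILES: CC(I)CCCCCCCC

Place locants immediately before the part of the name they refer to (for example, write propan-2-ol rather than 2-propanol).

2-iododecane

The longest carbon chain is 10 atoms: the parent is decane.
The numbering direction is chosen so that the substituent locant set {2} is lower than {9} at the first point of difference.
This places an iodo group at C-2.
Assembling the pieces gives 2-iododecane.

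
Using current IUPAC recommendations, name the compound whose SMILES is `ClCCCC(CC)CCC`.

1-chloro-4-ethylheptane

The longest carbon chain is 7 atoms: the parent is heptane.
Choose the numbering such that the substituent locant set {1,4} is lower than {4,7} at the first point of difference.
That gives a chloro group at C-1; an ethyl group at C-4.
Substituent prefixes are cited in alphabetical order (multiplying prefixes like di-/tri- are ignored for ordering).
The name is 1-chloro-4-ethylheptane.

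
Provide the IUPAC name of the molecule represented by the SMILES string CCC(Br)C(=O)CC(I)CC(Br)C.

3,8-dibromo-6-iodononan-4-one

Counting along the main chain through the carbonyl gives 9 carbons: the parent is nonane.
The highest-priority functional group is a ketone (C=O on an internal carbon), so the name ends in -one.
Number the chain so that numbering from this end puts the carbonyl group at C-4 rather than C-6.
This places the carbonyl at C-4; bromo groups at C-3 and C-8; an iodo group at C-6.
Prefixes are listed alphabetically: bromo, iodo.
Assembling the pieces gives 3,8-dibromo-6-iodononan-4-one.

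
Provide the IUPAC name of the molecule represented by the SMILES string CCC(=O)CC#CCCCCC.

undec-5-yn-3-one

The longest chain bearing the carbonyl and the multiple bond is 11 carbons long (undecane).
The highest-priority functional group is a ketone (C=O on an internal carbon), so the name ends in -one.
A C≡C triple bond in the chain gives the infix -yne-.
Choose the numbering such that numbering from this end puts the carbonyl group at C-3 rather than C-9.
That gives the carbonyl at C-3; the triple bond between C-5 and C-6.
Assembling the pieces gives undec-5-yn-3-one.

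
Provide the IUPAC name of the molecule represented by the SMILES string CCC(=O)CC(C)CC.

The longest carbon chain that includes the carbonyl has 7 carbons, so the parent hydride is heptane.
The principal characteristic group is a ketone (C=O on an internal carbon), named with the suffix -one.
The numbering direction is chosen so that numbering from this end puts the carbonyl group at C-3 rather than C-5.
This places the carbonyl at C-3; a methyl group at C-5.
The name is 5-methylheptan-3-one.

5-methylheptan-3-one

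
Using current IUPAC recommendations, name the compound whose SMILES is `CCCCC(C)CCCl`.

The longest carbon chain is 7 atoms: the parent is heptane.
Choose the numbering such that the substituent locant set {1,3} is lower than {5,7} at the first point of difference.
With this numbering: a chloro group at C-1; a methyl group at C-3.
The substituents are ordered alphabetically, ignoring any di-/tri- multipliers.
Assembling the pieces gives 1-chloro-3-methylheptane.

1-chloro-3-methylheptane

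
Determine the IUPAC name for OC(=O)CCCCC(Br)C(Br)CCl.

6,7-dibromo-8-chlorooctanoic acid

The longest chain bearing the –COOH group is 8 carbons long (octane).
The principal characteristic group is a carboxylic acid (terminal –COOH), named with the suffix -oic acid.
Choose the numbering such that the carboxylic acid carbon is C-1 by definition.
That gives bromo groups at C-6 and C-7; a chloro group at C-8.
Substituent prefixes are cited in alphabetical order (multiplying prefixes like di-/tri- are ignored for ordering).
Putting it together: 6,7-dibromo-8-chlorooctanoic acid.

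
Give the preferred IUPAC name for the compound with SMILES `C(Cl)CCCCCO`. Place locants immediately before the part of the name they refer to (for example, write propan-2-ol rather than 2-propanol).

The longest carbon chain that includes the –OH group has 6 carbons, so the parent hydride is hexane.
The highest-priority functional group is an alcohol (–OH), so the name ends in -ol.
Choose the numbering such that numbering from this end puts the hydroxyl group at C-1 rather than C-6.
That gives the hydroxyl at C-1; a chloro group at C-6.
The name is 6-chlorohexan-1-ol.

6-chlorohexan-1-ol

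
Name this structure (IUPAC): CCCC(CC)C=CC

4-ethylhept-2-ene

The longest chain bearing the multiple bond is 7 carbons long (heptane).
The chain contains a C=C double bond, so the unsaturation ending is -ene.
Number the chain so that numbering from this end puts the double bond at C-2 rather than C-5.
That gives the double bond between C-2 and C-3; an ethyl group at C-4.
Assembling the pieces gives 4-ethylhept-2-ene.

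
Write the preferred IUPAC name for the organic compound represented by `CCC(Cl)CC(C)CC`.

The longest carbon chain is 7 atoms: the parent is heptane.
Number the chain so that the locant sets are identical either way, so the alphabetically earlier chloro substituent takes the lower locant (3 rather than 5).
That gives a chloro group at C-3; a methyl group at C-5.
Prefixes are listed alphabetically: chloro, methyl.
Assembling the pieces gives 3-chloro-5-methylheptane.

3-chloro-5-methylheptane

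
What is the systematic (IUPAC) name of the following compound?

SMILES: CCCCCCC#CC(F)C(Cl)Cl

Counting along the main chain through the multiple bond gives 10 carbons: the parent is decane.
The chain contains a C≡C triple bond, so the unsaturation ending is -yne.
The numbering direction is chosen so that numbering from this end puts the triple bond at C-3 rather than C-7.
With this numbering: the triple bond between C-3 and C-4; two chloro groups at C-1; a fluoro group at C-2.
Prefixes are listed alphabetically: chloro, fluoro.
Putting it together: 1,1-dichloro-2-fluorodec-3-yne.

1,1-dichloro-2-fluorodec-3-yne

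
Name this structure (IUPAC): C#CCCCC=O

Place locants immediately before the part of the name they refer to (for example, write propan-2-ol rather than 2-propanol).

hex-5-ynal

Counting along the main chain through the –CHO group and the multiple bond gives 6 carbons: the parent is hexane.
An aldehyde (terminal –CHO) is the principal characteristic group, giving the suffix -al.
There is one C≡C triple bond, indicated by the ending -yne.
Choose the numbering such that the aldehyde carbon is C-1 by definition.
That gives the triple bond between C-5 and C-6.
The name is hex-5-ynal.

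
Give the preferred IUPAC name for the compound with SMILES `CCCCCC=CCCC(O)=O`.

The longest chain bearing the –COOH group and the multiple bond is 10 carbons long (decane).
The highest-priority functional group is a carboxylic acid (terminal –COOH), so the name ends in -oic acid.
A C=C double bond in the chain gives the infix -ene-.
The numbering direction is chosen so that the carboxylic acid carbon is C-1 by definition.
That gives the double bond between C-4 and C-5.
Assembling the pieces gives dec-4-enoic acid.

dec-4-enoic acid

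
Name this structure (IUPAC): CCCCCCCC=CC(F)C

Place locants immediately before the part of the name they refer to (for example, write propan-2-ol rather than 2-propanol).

Counting along the main chain through the multiple bond gives 11 carbons: the parent is undecane.
A C=C double bond in the chain gives the infix -ene-.
Choose the numbering such that numbering from this end puts the double bond at C-3 rather than C-8.
With this numbering: the double bond between C-3 and C-4; a fluoro group at C-2.
The name is 2-fluoroundec-3-ene.

2-fluoroundec-3-ene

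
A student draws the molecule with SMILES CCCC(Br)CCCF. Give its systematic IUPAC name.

The longest continuous carbon chain has 7 atoms, so the parent hydride is heptane.
Number the chain so that the substituent locant set {1,4} is lower than {4,7} at the first point of difference.
This places a bromo group at C-4; a fluoro group at C-1.
Substituent prefixes are cited in alphabetical order (multiplying prefixes like di-/tri- are ignored for ordering).
The name is 4-bromo-1-fluoroheptane.

4-bromo-1-fluoroheptane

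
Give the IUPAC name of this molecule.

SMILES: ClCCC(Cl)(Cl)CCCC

The longest continuous carbon chain has 7 atoms, so the parent hydride is heptane.
The numbering direction is chosen so that the substituent locant set {1,3,3} is lower than {5,5,7} at the first point of difference.
With this numbering: chloro groups at C-1 and C-3 (×2).
The name is 1,3,3-trichloroheptane.

1,3,3-trichloroheptane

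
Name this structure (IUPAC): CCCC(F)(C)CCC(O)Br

1-bromo-4-fluoro-4-methylheptan-1-ol

Counting along the main chain through the –OH group gives 7 carbons: the parent is heptane.
The highest-priority functional group is an alcohol (–OH), so the name ends in -ol.
The numbering direction is chosen so that numbering from this end puts the hydroxyl group at C-1 rather than C-7.
This places the hydroxyl at C-1; a bromo group at C-1; a fluoro group at C-4; a methyl group at C-4.
Substituent prefixes are cited in alphabetical order (multiplying prefixes like di-/tri- are ignored for ordering).
The name is 1-bromo-4-fluoro-4-methylheptan-1-ol.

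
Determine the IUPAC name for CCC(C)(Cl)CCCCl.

1,4-dichloro-4-methylhexane

The longest continuous carbon chain has 6 atoms, so the parent hydride is hexane.
The numbering direction is chosen so that the substituent locant set {1,4,4} is lower than {3,3,6} at the first point of difference.
That gives chloro groups at C-1 and C-4; a methyl group at C-4.
Prefixes are listed alphabetically: chloro, methyl.
Assembling the pieces gives 1,4-dichloro-4-methylhexane.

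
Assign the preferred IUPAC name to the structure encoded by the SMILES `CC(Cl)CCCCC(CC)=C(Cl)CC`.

Counting along the main chain through the multiple bond gives 10 carbons: the parent is decane.
There is one C=C double bond, indicated by the ending -ene.
Choose the numbering such that numbering from this end puts the double bond at C-3 rather than C-7.
With this numbering: the double bond between C-3 and C-4; chloro groups at C-3 and C-9; an ethyl group at C-4.
The substituents are ordered alphabetically, ignoring any di-/tri- multipliers.
Assembling the pieces gives 3,9-dichloro-4-ethyldec-3-ene.

3,9-dichloro-4-ethyldec-3-ene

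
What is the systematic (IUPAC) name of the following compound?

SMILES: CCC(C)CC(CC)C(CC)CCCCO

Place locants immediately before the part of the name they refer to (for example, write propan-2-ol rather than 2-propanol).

5,6-diethyl-8-methyldecan-1-ol

The longest carbon chain that includes the –OH group has 10 carbons, so the parent hydride is decane.
The highest-priority functional group is an alcohol (–OH), so the name ends in -ol.
Choose the numbering such that numbering from this end puts the hydroxyl group at C-1 rather than C-10.
With this numbering: the hydroxyl at C-1; ethyl groups at C-5 and C-6; a methyl group at C-8.
Substituent prefixes are cited in alphabetical order (multiplying prefixes like di-/tri- are ignored for ordering).
Assembling the pieces gives 5,6-diethyl-8-methyldecan-1-ol.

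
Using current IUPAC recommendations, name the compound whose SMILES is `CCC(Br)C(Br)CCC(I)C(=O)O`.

The longest carbon chain that includes the –COOH group has 8 carbons, so the parent hydride is octane.
A carboxylic acid (terminal –COOH) is the principal characteristic group, giving the suffix -oic acid.
Number the chain so that the carboxylic acid carbon is C-1 by definition.
This places bromo groups at C-5 and C-6; an iodo group at C-2.
Substituent prefixes are cited in alphabetical order (multiplying prefixes like di-/tri- are ignored for ordering).
Putting it together: 5,6-dibromo-2-iodooctanoic acid.

5,6-dibromo-2-iodooctanoic acid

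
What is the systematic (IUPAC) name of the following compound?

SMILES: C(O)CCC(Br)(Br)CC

The longest chain bearing the –OH group is 6 carbons long (hexane).
The highest-priority functional group is an alcohol (–OH), so the name ends in -ol.
Choose the numbering such that numbering from this end puts the hydroxyl group at C-1 rather than C-6.
That gives the hydroxyl at C-1; two bromo groups at C-4.
Assembling the pieces gives 4,4-dibromohexan-1-ol.

4,4-dibromohexan-1-ol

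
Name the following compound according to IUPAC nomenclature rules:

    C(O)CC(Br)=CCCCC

3-bromooct-3-en-1-ol

The longest chain bearing the –OH group and the multiple bond is 8 carbons long (octane).
The highest-priority functional group is an alcohol (–OH), so the name ends in -ol.
The chain contains a C=C double bond, so the unsaturation ending is -ene.
Number the chain so that numbering from this end puts the hydroxyl group at C-1 rather than C-8.
With this numbering: the hydroxyl at C-1; the double bond between C-3 and C-4; a bromo group at C-3.
Assembling the pieces gives 3-bromooct-3-en-1-ol.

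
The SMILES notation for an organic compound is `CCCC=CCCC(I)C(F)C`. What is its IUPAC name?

The longest chain bearing the multiple bond is 10 carbons long (decane).
The chain contains a C=C double bond, so the unsaturation ending is -ene.
Choose the numbering such that numbering from this end puts the double bond at C-4 rather than C-6.
That gives the double bond between C-4 and C-5; a fluoro group at C-9; an iodo group at C-8.
Substituent prefixes are cited in alphabetical order (multiplying prefixes like di-/tri- are ignored for ordering).
The name is 9-fluoro-8-iododec-4-ene.

9-fluoro-8-iododec-4-ene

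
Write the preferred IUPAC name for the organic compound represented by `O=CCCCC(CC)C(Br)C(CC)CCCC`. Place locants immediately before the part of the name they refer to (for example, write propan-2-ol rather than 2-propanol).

The longest carbon chain that includes the –CHO group has 11 carbons, so the parent hydride is undecane.
The principal characteristic group is an aldehyde (terminal –CHO), named with the suffix -al.
Number the chain so that the aldehyde carbon is C-1 by definition.
That gives a bromo group at C-6; ethyl groups at C-5 and C-7.
The substituents are ordered alphabetically, ignoring any di-/tri- multipliers.
Assembling the pieces gives 6-bromo-5,7-diethylundecanal.

6-bromo-5,7-diethylundecanal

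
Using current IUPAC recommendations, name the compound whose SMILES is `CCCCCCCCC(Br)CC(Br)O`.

Counting along the main chain through the –OH group gives 11 carbons: the parent is undecane.
An alcohol (–OH) is the principal characteristic group, giving the suffix -ol.
Number the chain so that numbering from this end puts the hydroxyl group at C-1 rather than C-11.
With this numbering: the hydroxyl at C-1; bromo groups at C-1 and C-3.
The name is 1,3-dibromoundecan-1-ol.

1,3-dibromoundecan-1-ol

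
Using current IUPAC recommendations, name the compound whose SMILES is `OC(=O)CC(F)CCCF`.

Counting along the main chain through the –COOH group gives 6 carbons: the parent is hexane.
A carboxylic acid (terminal –COOH) is the principal characteristic group, giving the suffix -oic acid.
The numbering direction is chosen so that the carboxylic acid carbon is C-1 by definition.
This places fluoro groups at C-3 and C-6.
Assembling the pieces gives 3,6-difluorohexanoic acid.

3,6-difluorohexanoic acid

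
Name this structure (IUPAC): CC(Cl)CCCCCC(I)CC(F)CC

2-chloro-10-fluoro-8-iodododecane

The parent chain contains 12 carbons (dodecane).
The numbering direction is chosen so that the substituent locant set {2,8,10} is lower than {3,5,11} at the first point of difference.
That gives a chloro group at C-2; a fluoro group at C-10; an iodo group at C-8.
Prefixes are listed alphabetically: chloro, fluoro, iodo.
Assembling the pieces gives 2-chloro-10-fluoro-8-iodododecane.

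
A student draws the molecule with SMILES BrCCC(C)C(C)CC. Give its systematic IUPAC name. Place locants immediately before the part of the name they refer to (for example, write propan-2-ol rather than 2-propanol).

The longest carbon chain is 6 atoms: the parent is hexane.
Number the chain so that the substituent locant set {1,3,4} is lower than {3,4,6} at the first point of difference.
This places a bromo group at C-1; methyl groups at C-3 and C-4.
Substituent prefixes are cited in alphabetical order (multiplying prefixes like di-/tri- are ignored for ordering).
The name is 1-bromo-3,4-dimethylhexane.

1-bromo-3,4-dimethylhexane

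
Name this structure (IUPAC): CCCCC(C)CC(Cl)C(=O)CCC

5-chloro-7-methylundecan-4-one

The longest carbon chain that includes the carbonyl has 11 carbons, so the parent hydride is undecane.
A ketone (C=O on an internal carbon) is the principal characteristic group, giving the suffix -one.
The numbering direction is chosen so that numbering from this end puts the carbonyl group at C-4 rather than C-8.
With this numbering: the carbonyl at C-4; a chloro group at C-5; a methyl group at C-7.
Prefixes are listed alphabetically: chloro, methyl.
Assembling the pieces gives 5-chloro-7-methylundecan-4-one.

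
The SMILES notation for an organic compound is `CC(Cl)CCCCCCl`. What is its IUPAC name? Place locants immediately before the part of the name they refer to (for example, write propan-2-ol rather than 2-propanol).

1,6-dichloroheptane

The longest continuous carbon chain has 7 atoms, so the parent hydride is heptane.
Choose the numbering such that the substituent locant set {1,6} is lower than {2,7} at the first point of difference.
With this numbering: chloro groups at C-1 and C-6.
Assembling the pieces gives 1,6-dichloroheptane.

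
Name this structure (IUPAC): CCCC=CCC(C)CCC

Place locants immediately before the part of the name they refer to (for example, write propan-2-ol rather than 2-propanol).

7-methyldec-4-ene

The longest carbon chain that includes the multiple bond has 10 carbons, so the parent hydride is decane.
There is one C=C double bond, indicated by the ending -ene.
Choose the numbering such that numbering from this end puts the double bond at C-4 rather than C-6.
That gives the double bond between C-4 and C-5; a methyl group at C-7.
Putting it together: 7-methyldec-4-ene.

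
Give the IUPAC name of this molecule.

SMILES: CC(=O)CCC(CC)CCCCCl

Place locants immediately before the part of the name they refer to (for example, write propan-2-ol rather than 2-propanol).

9-chloro-5-ethylnonan-2-one

The longest carbon chain that includes the carbonyl has 9 carbons, so the parent hydride is nonane.
The highest-priority functional group is a ketone (C=O on an internal carbon), so the name ends in -one.
Choose the numbering such that numbering from this end puts the carbonyl group at C-2 rather than C-8.
This places the carbonyl at C-2; a chloro group at C-9; an ethyl group at C-5.
Substituent prefixes are cited in alphabetical order (multiplying prefixes like di-/tri- are ignored for ordering).
Putting it together: 9-chloro-5-ethylnonan-2-one.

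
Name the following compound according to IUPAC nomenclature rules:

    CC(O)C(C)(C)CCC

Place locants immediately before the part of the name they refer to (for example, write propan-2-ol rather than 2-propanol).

The longest carbon chain that includes the –OH group has 6 carbons, so the parent hydride is hexane.
An alcohol (–OH) is the principal characteristic group, giving the suffix -ol.
The numbering direction is chosen so that numbering from this end puts the hydroxyl group at C-2 rather than C-5.
With this numbering: the hydroxyl at C-2; two methyl groups at C-3.
The name is 3,3-dimethylhexan-2-ol.

3,3-dimethylhexan-2-ol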